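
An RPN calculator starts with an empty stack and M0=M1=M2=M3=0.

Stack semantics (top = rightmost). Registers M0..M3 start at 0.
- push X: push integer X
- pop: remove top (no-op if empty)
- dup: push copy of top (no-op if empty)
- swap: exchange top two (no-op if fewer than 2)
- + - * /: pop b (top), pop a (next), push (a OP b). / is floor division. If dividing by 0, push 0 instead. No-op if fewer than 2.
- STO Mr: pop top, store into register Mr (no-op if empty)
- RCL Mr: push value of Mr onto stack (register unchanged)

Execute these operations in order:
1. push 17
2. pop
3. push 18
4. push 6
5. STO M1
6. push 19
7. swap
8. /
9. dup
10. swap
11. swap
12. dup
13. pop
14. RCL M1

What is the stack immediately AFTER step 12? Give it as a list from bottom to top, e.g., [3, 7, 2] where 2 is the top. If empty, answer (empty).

After op 1 (push 17): stack=[17] mem=[0,0,0,0]
After op 2 (pop): stack=[empty] mem=[0,0,0,0]
After op 3 (push 18): stack=[18] mem=[0,0,0,0]
After op 4 (push 6): stack=[18,6] mem=[0,0,0,0]
After op 5 (STO M1): stack=[18] mem=[0,6,0,0]
After op 6 (push 19): stack=[18,19] mem=[0,6,0,0]
After op 7 (swap): stack=[19,18] mem=[0,6,0,0]
After op 8 (/): stack=[1] mem=[0,6,0,0]
After op 9 (dup): stack=[1,1] mem=[0,6,0,0]
After op 10 (swap): stack=[1,1] mem=[0,6,0,0]
After op 11 (swap): stack=[1,1] mem=[0,6,0,0]
After op 12 (dup): stack=[1,1,1] mem=[0,6,0,0]

[1, 1, 1]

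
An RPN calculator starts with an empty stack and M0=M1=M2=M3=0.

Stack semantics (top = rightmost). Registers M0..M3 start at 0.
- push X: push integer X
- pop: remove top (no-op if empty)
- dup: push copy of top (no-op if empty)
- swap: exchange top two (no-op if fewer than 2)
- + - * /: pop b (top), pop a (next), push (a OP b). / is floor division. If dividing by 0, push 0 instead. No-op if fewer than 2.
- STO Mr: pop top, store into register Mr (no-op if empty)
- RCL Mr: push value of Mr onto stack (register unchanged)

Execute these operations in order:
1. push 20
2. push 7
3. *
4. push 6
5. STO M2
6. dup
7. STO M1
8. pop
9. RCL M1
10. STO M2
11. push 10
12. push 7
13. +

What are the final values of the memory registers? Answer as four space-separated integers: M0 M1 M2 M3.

After op 1 (push 20): stack=[20] mem=[0,0,0,0]
After op 2 (push 7): stack=[20,7] mem=[0,0,0,0]
After op 3 (*): stack=[140] mem=[0,0,0,0]
After op 4 (push 6): stack=[140,6] mem=[0,0,0,0]
After op 5 (STO M2): stack=[140] mem=[0,0,6,0]
After op 6 (dup): stack=[140,140] mem=[0,0,6,0]
After op 7 (STO M1): stack=[140] mem=[0,140,6,0]
After op 8 (pop): stack=[empty] mem=[0,140,6,0]
After op 9 (RCL M1): stack=[140] mem=[0,140,6,0]
After op 10 (STO M2): stack=[empty] mem=[0,140,140,0]
After op 11 (push 10): stack=[10] mem=[0,140,140,0]
After op 12 (push 7): stack=[10,7] mem=[0,140,140,0]
After op 13 (+): stack=[17] mem=[0,140,140,0]

Answer: 0 140 140 0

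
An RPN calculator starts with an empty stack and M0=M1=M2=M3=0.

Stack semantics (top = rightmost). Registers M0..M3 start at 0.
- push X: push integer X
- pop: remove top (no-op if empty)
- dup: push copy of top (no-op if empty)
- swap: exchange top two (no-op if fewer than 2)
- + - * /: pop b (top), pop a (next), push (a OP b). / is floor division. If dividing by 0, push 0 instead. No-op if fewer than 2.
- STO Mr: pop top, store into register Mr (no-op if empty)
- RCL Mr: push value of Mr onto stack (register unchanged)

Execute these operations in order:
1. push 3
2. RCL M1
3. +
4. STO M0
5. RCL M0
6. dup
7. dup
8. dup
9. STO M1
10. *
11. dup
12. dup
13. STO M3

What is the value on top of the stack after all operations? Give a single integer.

After op 1 (push 3): stack=[3] mem=[0,0,0,0]
After op 2 (RCL M1): stack=[3,0] mem=[0,0,0,0]
After op 3 (+): stack=[3] mem=[0,0,0,0]
After op 4 (STO M0): stack=[empty] mem=[3,0,0,0]
After op 5 (RCL M0): stack=[3] mem=[3,0,0,0]
After op 6 (dup): stack=[3,3] mem=[3,0,0,0]
After op 7 (dup): stack=[3,3,3] mem=[3,0,0,0]
After op 8 (dup): stack=[3,3,3,3] mem=[3,0,0,0]
After op 9 (STO M1): stack=[3,3,3] mem=[3,3,0,0]
After op 10 (*): stack=[3,9] mem=[3,3,0,0]
After op 11 (dup): stack=[3,9,9] mem=[3,3,0,0]
After op 12 (dup): stack=[3,9,9,9] mem=[3,3,0,0]
After op 13 (STO M3): stack=[3,9,9] mem=[3,3,0,9]

Answer: 9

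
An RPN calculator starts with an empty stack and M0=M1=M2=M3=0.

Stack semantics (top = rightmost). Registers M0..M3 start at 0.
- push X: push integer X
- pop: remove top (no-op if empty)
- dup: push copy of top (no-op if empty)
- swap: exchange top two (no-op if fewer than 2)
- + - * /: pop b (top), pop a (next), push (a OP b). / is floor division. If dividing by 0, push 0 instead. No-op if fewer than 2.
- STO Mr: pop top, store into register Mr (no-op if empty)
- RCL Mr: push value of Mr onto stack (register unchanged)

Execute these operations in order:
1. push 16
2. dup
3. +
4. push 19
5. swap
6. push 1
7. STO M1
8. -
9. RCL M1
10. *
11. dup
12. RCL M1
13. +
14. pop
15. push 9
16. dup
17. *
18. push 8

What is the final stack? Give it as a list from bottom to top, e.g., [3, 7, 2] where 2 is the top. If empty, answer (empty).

Answer: [-13, 81, 8]

Derivation:
After op 1 (push 16): stack=[16] mem=[0,0,0,0]
After op 2 (dup): stack=[16,16] mem=[0,0,0,0]
After op 3 (+): stack=[32] mem=[0,0,0,0]
After op 4 (push 19): stack=[32,19] mem=[0,0,0,0]
After op 5 (swap): stack=[19,32] mem=[0,0,0,0]
After op 6 (push 1): stack=[19,32,1] mem=[0,0,0,0]
After op 7 (STO M1): stack=[19,32] mem=[0,1,0,0]
After op 8 (-): stack=[-13] mem=[0,1,0,0]
After op 9 (RCL M1): stack=[-13,1] mem=[0,1,0,0]
After op 10 (*): stack=[-13] mem=[0,1,0,0]
After op 11 (dup): stack=[-13,-13] mem=[0,1,0,0]
After op 12 (RCL M1): stack=[-13,-13,1] mem=[0,1,0,0]
After op 13 (+): stack=[-13,-12] mem=[0,1,0,0]
After op 14 (pop): stack=[-13] mem=[0,1,0,0]
After op 15 (push 9): stack=[-13,9] mem=[0,1,0,0]
After op 16 (dup): stack=[-13,9,9] mem=[0,1,0,0]
After op 17 (*): stack=[-13,81] mem=[0,1,0,0]
After op 18 (push 8): stack=[-13,81,8] mem=[0,1,0,0]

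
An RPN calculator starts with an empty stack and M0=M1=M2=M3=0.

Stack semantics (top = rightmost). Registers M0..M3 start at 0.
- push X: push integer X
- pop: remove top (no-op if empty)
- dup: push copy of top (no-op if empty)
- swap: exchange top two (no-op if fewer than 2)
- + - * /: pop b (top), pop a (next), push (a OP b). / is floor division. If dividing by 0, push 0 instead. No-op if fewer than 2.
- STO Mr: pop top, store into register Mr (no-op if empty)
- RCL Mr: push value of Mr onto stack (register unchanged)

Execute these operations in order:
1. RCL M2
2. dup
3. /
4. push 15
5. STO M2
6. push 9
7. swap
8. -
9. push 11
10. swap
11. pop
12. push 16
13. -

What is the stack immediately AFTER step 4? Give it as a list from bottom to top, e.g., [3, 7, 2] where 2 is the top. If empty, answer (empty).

After op 1 (RCL M2): stack=[0] mem=[0,0,0,0]
After op 2 (dup): stack=[0,0] mem=[0,0,0,0]
After op 3 (/): stack=[0] mem=[0,0,0,0]
After op 4 (push 15): stack=[0,15] mem=[0,0,0,0]

[0, 15]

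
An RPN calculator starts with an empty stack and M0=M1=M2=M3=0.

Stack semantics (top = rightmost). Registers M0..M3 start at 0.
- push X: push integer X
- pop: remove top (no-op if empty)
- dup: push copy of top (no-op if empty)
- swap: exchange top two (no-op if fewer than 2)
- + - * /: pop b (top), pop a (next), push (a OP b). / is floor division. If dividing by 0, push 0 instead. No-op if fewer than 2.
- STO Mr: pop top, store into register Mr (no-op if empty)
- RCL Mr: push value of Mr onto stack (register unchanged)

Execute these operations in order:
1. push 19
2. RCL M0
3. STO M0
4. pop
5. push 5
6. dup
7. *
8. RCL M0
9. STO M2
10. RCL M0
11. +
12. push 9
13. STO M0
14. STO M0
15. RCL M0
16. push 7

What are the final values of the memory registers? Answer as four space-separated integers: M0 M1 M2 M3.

Answer: 25 0 0 0

Derivation:
After op 1 (push 19): stack=[19] mem=[0,0,0,0]
After op 2 (RCL M0): stack=[19,0] mem=[0,0,0,0]
After op 3 (STO M0): stack=[19] mem=[0,0,0,0]
After op 4 (pop): stack=[empty] mem=[0,0,0,0]
After op 5 (push 5): stack=[5] mem=[0,0,0,0]
After op 6 (dup): stack=[5,5] mem=[0,0,0,0]
After op 7 (*): stack=[25] mem=[0,0,0,0]
After op 8 (RCL M0): stack=[25,0] mem=[0,0,0,0]
After op 9 (STO M2): stack=[25] mem=[0,0,0,0]
After op 10 (RCL M0): stack=[25,0] mem=[0,0,0,0]
After op 11 (+): stack=[25] mem=[0,0,0,0]
After op 12 (push 9): stack=[25,9] mem=[0,0,0,0]
After op 13 (STO M0): stack=[25] mem=[9,0,0,0]
After op 14 (STO M0): stack=[empty] mem=[25,0,0,0]
After op 15 (RCL M0): stack=[25] mem=[25,0,0,0]
After op 16 (push 7): stack=[25,7] mem=[25,0,0,0]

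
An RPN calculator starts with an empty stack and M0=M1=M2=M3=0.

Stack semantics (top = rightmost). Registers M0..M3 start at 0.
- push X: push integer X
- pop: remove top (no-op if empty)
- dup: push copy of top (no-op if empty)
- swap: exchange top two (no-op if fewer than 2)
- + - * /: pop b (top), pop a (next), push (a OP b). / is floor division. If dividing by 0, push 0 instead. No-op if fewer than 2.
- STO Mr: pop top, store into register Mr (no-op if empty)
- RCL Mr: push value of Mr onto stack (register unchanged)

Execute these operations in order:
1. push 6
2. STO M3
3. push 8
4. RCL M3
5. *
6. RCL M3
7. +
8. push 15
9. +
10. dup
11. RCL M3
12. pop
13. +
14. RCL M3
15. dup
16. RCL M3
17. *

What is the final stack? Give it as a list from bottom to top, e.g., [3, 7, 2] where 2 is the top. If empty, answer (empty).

Answer: [138, 6, 36]

Derivation:
After op 1 (push 6): stack=[6] mem=[0,0,0,0]
After op 2 (STO M3): stack=[empty] mem=[0,0,0,6]
After op 3 (push 8): stack=[8] mem=[0,0,0,6]
After op 4 (RCL M3): stack=[8,6] mem=[0,0,0,6]
After op 5 (*): stack=[48] mem=[0,0,0,6]
After op 6 (RCL M3): stack=[48,6] mem=[0,0,0,6]
After op 7 (+): stack=[54] mem=[0,0,0,6]
After op 8 (push 15): stack=[54,15] mem=[0,0,0,6]
After op 9 (+): stack=[69] mem=[0,0,0,6]
After op 10 (dup): stack=[69,69] mem=[0,0,0,6]
After op 11 (RCL M3): stack=[69,69,6] mem=[0,0,0,6]
After op 12 (pop): stack=[69,69] mem=[0,0,0,6]
After op 13 (+): stack=[138] mem=[0,0,0,6]
After op 14 (RCL M3): stack=[138,6] mem=[0,0,0,6]
After op 15 (dup): stack=[138,6,6] mem=[0,0,0,6]
After op 16 (RCL M3): stack=[138,6,6,6] mem=[0,0,0,6]
After op 17 (*): stack=[138,6,36] mem=[0,0,0,6]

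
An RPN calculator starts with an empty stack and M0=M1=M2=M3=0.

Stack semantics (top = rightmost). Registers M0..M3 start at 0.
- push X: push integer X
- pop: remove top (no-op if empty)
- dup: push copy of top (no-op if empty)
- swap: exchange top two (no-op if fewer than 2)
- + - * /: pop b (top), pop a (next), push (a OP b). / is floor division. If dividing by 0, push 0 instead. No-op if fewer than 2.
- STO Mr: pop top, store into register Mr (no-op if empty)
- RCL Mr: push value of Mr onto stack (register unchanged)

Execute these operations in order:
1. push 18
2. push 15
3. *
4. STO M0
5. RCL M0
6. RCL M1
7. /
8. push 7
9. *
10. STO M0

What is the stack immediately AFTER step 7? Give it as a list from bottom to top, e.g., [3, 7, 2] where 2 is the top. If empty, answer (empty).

After op 1 (push 18): stack=[18] mem=[0,0,0,0]
After op 2 (push 15): stack=[18,15] mem=[0,0,0,0]
After op 3 (*): stack=[270] mem=[0,0,0,0]
After op 4 (STO M0): stack=[empty] mem=[270,0,0,0]
After op 5 (RCL M0): stack=[270] mem=[270,0,0,0]
After op 6 (RCL M1): stack=[270,0] mem=[270,0,0,0]
After op 7 (/): stack=[0] mem=[270,0,0,0]

[0]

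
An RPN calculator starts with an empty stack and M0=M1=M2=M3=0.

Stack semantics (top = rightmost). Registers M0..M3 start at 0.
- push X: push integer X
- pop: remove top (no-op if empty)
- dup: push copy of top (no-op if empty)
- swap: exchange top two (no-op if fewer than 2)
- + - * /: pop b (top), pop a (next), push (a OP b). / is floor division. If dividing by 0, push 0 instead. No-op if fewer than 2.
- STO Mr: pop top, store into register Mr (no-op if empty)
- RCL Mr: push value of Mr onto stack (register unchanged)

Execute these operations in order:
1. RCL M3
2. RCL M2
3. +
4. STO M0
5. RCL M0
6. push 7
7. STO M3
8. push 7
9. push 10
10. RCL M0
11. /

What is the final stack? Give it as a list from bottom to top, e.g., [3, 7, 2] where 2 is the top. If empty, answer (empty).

Answer: [0, 7, 0]

Derivation:
After op 1 (RCL M3): stack=[0] mem=[0,0,0,0]
After op 2 (RCL M2): stack=[0,0] mem=[0,0,0,0]
After op 3 (+): stack=[0] mem=[0,0,0,0]
After op 4 (STO M0): stack=[empty] mem=[0,0,0,0]
After op 5 (RCL M0): stack=[0] mem=[0,0,0,0]
After op 6 (push 7): stack=[0,7] mem=[0,0,0,0]
After op 7 (STO M3): stack=[0] mem=[0,0,0,7]
After op 8 (push 7): stack=[0,7] mem=[0,0,0,7]
After op 9 (push 10): stack=[0,7,10] mem=[0,0,0,7]
After op 10 (RCL M0): stack=[0,7,10,0] mem=[0,0,0,7]
After op 11 (/): stack=[0,7,0] mem=[0,0,0,7]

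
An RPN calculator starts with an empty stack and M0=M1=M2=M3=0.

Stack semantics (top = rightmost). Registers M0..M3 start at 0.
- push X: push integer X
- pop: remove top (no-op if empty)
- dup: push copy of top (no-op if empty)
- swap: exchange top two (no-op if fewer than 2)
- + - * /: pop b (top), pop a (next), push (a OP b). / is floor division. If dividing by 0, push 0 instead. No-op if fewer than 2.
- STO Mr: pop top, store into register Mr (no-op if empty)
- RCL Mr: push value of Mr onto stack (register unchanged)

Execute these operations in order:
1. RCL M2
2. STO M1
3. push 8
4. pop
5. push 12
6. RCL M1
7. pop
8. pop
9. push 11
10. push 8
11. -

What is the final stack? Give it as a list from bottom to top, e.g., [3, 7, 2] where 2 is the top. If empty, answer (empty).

Answer: [3]

Derivation:
After op 1 (RCL M2): stack=[0] mem=[0,0,0,0]
After op 2 (STO M1): stack=[empty] mem=[0,0,0,0]
After op 3 (push 8): stack=[8] mem=[0,0,0,0]
After op 4 (pop): stack=[empty] mem=[0,0,0,0]
After op 5 (push 12): stack=[12] mem=[0,0,0,0]
After op 6 (RCL M1): stack=[12,0] mem=[0,0,0,0]
After op 7 (pop): stack=[12] mem=[0,0,0,0]
After op 8 (pop): stack=[empty] mem=[0,0,0,0]
After op 9 (push 11): stack=[11] mem=[0,0,0,0]
After op 10 (push 8): stack=[11,8] mem=[0,0,0,0]
After op 11 (-): stack=[3] mem=[0,0,0,0]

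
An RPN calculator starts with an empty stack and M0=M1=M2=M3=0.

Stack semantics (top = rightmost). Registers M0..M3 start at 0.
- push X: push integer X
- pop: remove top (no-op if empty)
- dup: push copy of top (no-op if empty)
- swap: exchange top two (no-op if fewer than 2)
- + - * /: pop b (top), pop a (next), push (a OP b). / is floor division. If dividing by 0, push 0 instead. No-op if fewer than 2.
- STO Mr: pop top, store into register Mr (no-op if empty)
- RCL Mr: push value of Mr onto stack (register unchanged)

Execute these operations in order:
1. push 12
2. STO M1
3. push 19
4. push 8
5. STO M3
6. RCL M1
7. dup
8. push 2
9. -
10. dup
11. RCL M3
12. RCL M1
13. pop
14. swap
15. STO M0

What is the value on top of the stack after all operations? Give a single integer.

After op 1 (push 12): stack=[12] mem=[0,0,0,0]
After op 2 (STO M1): stack=[empty] mem=[0,12,0,0]
After op 3 (push 19): stack=[19] mem=[0,12,0,0]
After op 4 (push 8): stack=[19,8] mem=[0,12,0,0]
After op 5 (STO M3): stack=[19] mem=[0,12,0,8]
After op 6 (RCL M1): stack=[19,12] mem=[0,12,0,8]
After op 7 (dup): stack=[19,12,12] mem=[0,12,0,8]
After op 8 (push 2): stack=[19,12,12,2] mem=[0,12,0,8]
After op 9 (-): stack=[19,12,10] mem=[0,12,0,8]
After op 10 (dup): stack=[19,12,10,10] mem=[0,12,0,8]
After op 11 (RCL M3): stack=[19,12,10,10,8] mem=[0,12,0,8]
After op 12 (RCL M1): stack=[19,12,10,10,8,12] mem=[0,12,0,8]
After op 13 (pop): stack=[19,12,10,10,8] mem=[0,12,0,8]
After op 14 (swap): stack=[19,12,10,8,10] mem=[0,12,0,8]
After op 15 (STO M0): stack=[19,12,10,8] mem=[10,12,0,8]

Answer: 8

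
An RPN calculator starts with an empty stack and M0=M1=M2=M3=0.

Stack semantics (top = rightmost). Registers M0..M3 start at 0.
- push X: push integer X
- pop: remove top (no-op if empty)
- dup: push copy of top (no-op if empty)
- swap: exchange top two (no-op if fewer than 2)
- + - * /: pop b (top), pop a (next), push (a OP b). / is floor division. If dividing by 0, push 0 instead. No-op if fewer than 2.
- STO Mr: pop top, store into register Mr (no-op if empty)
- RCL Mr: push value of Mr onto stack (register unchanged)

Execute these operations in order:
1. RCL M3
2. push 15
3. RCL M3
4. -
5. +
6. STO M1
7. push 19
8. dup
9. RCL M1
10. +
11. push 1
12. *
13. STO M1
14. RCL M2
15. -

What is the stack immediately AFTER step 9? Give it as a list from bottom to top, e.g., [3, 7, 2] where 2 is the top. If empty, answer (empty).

After op 1 (RCL M3): stack=[0] mem=[0,0,0,0]
After op 2 (push 15): stack=[0,15] mem=[0,0,0,0]
After op 3 (RCL M3): stack=[0,15,0] mem=[0,0,0,0]
After op 4 (-): stack=[0,15] mem=[0,0,0,0]
After op 5 (+): stack=[15] mem=[0,0,0,0]
After op 6 (STO M1): stack=[empty] mem=[0,15,0,0]
After op 7 (push 19): stack=[19] mem=[0,15,0,0]
After op 8 (dup): stack=[19,19] mem=[0,15,0,0]
After op 9 (RCL M1): stack=[19,19,15] mem=[0,15,0,0]

[19, 19, 15]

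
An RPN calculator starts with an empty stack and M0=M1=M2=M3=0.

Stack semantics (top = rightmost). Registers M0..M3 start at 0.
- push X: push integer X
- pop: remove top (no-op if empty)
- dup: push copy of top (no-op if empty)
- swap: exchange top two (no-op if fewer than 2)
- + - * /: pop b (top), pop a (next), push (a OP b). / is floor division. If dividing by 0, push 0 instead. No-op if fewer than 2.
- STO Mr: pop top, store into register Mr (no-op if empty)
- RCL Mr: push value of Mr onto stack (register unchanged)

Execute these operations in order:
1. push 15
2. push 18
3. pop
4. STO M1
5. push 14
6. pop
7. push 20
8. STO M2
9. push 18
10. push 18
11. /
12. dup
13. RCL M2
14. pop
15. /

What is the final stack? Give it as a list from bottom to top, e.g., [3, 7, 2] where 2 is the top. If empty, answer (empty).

After op 1 (push 15): stack=[15] mem=[0,0,0,0]
After op 2 (push 18): stack=[15,18] mem=[0,0,0,0]
After op 3 (pop): stack=[15] mem=[0,0,0,0]
After op 4 (STO M1): stack=[empty] mem=[0,15,0,0]
After op 5 (push 14): stack=[14] mem=[0,15,0,0]
After op 6 (pop): stack=[empty] mem=[0,15,0,0]
After op 7 (push 20): stack=[20] mem=[0,15,0,0]
After op 8 (STO M2): stack=[empty] mem=[0,15,20,0]
After op 9 (push 18): stack=[18] mem=[0,15,20,0]
After op 10 (push 18): stack=[18,18] mem=[0,15,20,0]
After op 11 (/): stack=[1] mem=[0,15,20,0]
After op 12 (dup): stack=[1,1] mem=[0,15,20,0]
After op 13 (RCL M2): stack=[1,1,20] mem=[0,15,20,0]
After op 14 (pop): stack=[1,1] mem=[0,15,20,0]
After op 15 (/): stack=[1] mem=[0,15,20,0]

Answer: [1]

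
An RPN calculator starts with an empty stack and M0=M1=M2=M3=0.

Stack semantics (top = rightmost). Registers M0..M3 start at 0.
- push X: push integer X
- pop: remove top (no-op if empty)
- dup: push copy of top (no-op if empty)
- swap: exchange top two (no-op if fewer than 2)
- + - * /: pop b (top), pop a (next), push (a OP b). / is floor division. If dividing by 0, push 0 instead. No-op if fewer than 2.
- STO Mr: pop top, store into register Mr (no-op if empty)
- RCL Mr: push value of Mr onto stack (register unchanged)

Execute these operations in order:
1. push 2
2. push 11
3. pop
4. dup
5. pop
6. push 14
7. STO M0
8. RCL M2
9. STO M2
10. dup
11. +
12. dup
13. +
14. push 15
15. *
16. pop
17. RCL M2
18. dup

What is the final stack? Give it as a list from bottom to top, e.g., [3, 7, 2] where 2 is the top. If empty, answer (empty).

Answer: [0, 0]

Derivation:
After op 1 (push 2): stack=[2] mem=[0,0,0,0]
After op 2 (push 11): stack=[2,11] mem=[0,0,0,0]
After op 3 (pop): stack=[2] mem=[0,0,0,0]
After op 4 (dup): stack=[2,2] mem=[0,0,0,0]
After op 5 (pop): stack=[2] mem=[0,0,0,0]
After op 6 (push 14): stack=[2,14] mem=[0,0,0,0]
After op 7 (STO M0): stack=[2] mem=[14,0,0,0]
After op 8 (RCL M2): stack=[2,0] mem=[14,0,0,0]
After op 9 (STO M2): stack=[2] mem=[14,0,0,0]
After op 10 (dup): stack=[2,2] mem=[14,0,0,0]
After op 11 (+): stack=[4] mem=[14,0,0,0]
After op 12 (dup): stack=[4,4] mem=[14,0,0,0]
After op 13 (+): stack=[8] mem=[14,0,0,0]
After op 14 (push 15): stack=[8,15] mem=[14,0,0,0]
After op 15 (*): stack=[120] mem=[14,0,0,0]
After op 16 (pop): stack=[empty] mem=[14,0,0,0]
After op 17 (RCL M2): stack=[0] mem=[14,0,0,0]
After op 18 (dup): stack=[0,0] mem=[14,0,0,0]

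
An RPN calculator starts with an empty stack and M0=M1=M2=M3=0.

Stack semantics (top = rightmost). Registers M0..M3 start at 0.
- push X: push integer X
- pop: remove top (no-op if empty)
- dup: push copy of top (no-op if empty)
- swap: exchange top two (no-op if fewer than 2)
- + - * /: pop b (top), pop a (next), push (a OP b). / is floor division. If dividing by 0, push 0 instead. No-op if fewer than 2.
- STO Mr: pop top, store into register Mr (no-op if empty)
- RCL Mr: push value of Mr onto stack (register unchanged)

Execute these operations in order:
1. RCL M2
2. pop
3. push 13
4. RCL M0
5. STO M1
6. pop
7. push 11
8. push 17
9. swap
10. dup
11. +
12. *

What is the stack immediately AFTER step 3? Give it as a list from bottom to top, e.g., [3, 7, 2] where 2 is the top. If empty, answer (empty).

After op 1 (RCL M2): stack=[0] mem=[0,0,0,0]
After op 2 (pop): stack=[empty] mem=[0,0,0,0]
After op 3 (push 13): stack=[13] mem=[0,0,0,0]

[13]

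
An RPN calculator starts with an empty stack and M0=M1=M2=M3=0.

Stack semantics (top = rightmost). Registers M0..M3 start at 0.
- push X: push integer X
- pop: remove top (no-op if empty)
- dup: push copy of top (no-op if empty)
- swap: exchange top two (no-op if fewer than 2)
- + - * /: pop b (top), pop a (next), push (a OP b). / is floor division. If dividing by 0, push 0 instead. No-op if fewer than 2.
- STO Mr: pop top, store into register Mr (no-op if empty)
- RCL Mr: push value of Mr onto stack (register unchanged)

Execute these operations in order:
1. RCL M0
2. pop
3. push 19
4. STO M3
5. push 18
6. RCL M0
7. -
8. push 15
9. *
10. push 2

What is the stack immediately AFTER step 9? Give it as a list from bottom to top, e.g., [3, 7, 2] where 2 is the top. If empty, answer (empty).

After op 1 (RCL M0): stack=[0] mem=[0,0,0,0]
After op 2 (pop): stack=[empty] mem=[0,0,0,0]
After op 3 (push 19): stack=[19] mem=[0,0,0,0]
After op 4 (STO M3): stack=[empty] mem=[0,0,0,19]
After op 5 (push 18): stack=[18] mem=[0,0,0,19]
After op 6 (RCL M0): stack=[18,0] mem=[0,0,0,19]
After op 7 (-): stack=[18] mem=[0,0,0,19]
After op 8 (push 15): stack=[18,15] mem=[0,0,0,19]
After op 9 (*): stack=[270] mem=[0,0,0,19]

[270]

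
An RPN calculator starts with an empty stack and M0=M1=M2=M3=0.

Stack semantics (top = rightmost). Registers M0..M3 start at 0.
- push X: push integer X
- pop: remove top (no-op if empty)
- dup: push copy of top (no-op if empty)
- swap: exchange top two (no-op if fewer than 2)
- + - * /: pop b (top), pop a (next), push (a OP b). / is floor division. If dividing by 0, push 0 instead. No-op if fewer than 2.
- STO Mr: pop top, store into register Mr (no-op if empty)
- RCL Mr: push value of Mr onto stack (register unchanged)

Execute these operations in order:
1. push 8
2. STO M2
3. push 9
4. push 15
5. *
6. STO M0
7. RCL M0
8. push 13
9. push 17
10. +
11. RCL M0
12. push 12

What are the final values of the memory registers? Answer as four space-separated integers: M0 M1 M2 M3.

After op 1 (push 8): stack=[8] mem=[0,0,0,0]
After op 2 (STO M2): stack=[empty] mem=[0,0,8,0]
After op 3 (push 9): stack=[9] mem=[0,0,8,0]
After op 4 (push 15): stack=[9,15] mem=[0,0,8,0]
After op 5 (*): stack=[135] mem=[0,0,8,0]
After op 6 (STO M0): stack=[empty] mem=[135,0,8,0]
After op 7 (RCL M0): stack=[135] mem=[135,0,8,0]
After op 8 (push 13): stack=[135,13] mem=[135,0,8,0]
After op 9 (push 17): stack=[135,13,17] mem=[135,0,8,0]
After op 10 (+): stack=[135,30] mem=[135,0,8,0]
After op 11 (RCL M0): stack=[135,30,135] mem=[135,0,8,0]
After op 12 (push 12): stack=[135,30,135,12] mem=[135,0,8,0]

Answer: 135 0 8 0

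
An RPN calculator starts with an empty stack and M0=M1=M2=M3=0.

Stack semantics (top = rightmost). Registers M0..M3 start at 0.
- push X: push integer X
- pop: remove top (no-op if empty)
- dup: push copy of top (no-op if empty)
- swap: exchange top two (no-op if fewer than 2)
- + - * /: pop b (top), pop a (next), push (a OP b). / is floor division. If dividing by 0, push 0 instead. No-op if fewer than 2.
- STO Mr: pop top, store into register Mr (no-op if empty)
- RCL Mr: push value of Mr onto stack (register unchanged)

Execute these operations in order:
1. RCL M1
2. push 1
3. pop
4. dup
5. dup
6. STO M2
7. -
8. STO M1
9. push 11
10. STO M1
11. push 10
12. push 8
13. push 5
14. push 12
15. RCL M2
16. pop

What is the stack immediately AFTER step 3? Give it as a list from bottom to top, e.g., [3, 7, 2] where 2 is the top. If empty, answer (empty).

After op 1 (RCL M1): stack=[0] mem=[0,0,0,0]
After op 2 (push 1): stack=[0,1] mem=[0,0,0,0]
After op 3 (pop): stack=[0] mem=[0,0,0,0]

[0]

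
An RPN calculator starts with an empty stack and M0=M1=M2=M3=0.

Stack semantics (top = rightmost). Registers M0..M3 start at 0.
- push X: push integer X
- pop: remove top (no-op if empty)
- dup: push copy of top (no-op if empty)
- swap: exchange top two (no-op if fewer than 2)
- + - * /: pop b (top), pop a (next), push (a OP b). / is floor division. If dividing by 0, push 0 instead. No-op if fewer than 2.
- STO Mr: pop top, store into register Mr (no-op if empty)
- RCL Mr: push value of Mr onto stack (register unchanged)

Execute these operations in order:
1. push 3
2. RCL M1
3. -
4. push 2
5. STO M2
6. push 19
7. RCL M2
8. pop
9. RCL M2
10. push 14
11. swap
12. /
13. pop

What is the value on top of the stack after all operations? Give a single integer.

After op 1 (push 3): stack=[3] mem=[0,0,0,0]
After op 2 (RCL M1): stack=[3,0] mem=[0,0,0,0]
After op 3 (-): stack=[3] mem=[0,0,0,0]
After op 4 (push 2): stack=[3,2] mem=[0,0,0,0]
After op 5 (STO M2): stack=[3] mem=[0,0,2,0]
After op 6 (push 19): stack=[3,19] mem=[0,0,2,0]
After op 7 (RCL M2): stack=[3,19,2] mem=[0,0,2,0]
After op 8 (pop): stack=[3,19] mem=[0,0,2,0]
After op 9 (RCL M2): stack=[3,19,2] mem=[0,0,2,0]
After op 10 (push 14): stack=[3,19,2,14] mem=[0,0,2,0]
After op 11 (swap): stack=[3,19,14,2] mem=[0,0,2,0]
After op 12 (/): stack=[3,19,7] mem=[0,0,2,0]
After op 13 (pop): stack=[3,19] mem=[0,0,2,0]

Answer: 19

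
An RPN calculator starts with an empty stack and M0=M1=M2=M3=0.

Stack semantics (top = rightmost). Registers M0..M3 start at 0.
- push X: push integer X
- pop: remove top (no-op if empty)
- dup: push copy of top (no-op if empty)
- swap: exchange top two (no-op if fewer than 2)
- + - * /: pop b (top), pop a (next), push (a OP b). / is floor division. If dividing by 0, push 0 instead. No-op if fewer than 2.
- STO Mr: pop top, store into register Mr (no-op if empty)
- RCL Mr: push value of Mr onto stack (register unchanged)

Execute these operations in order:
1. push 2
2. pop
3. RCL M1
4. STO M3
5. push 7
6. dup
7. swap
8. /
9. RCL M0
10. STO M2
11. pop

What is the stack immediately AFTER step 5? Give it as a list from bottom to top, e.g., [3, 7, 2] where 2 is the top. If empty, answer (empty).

After op 1 (push 2): stack=[2] mem=[0,0,0,0]
After op 2 (pop): stack=[empty] mem=[0,0,0,0]
After op 3 (RCL M1): stack=[0] mem=[0,0,0,0]
After op 4 (STO M3): stack=[empty] mem=[0,0,0,0]
After op 5 (push 7): stack=[7] mem=[0,0,0,0]

[7]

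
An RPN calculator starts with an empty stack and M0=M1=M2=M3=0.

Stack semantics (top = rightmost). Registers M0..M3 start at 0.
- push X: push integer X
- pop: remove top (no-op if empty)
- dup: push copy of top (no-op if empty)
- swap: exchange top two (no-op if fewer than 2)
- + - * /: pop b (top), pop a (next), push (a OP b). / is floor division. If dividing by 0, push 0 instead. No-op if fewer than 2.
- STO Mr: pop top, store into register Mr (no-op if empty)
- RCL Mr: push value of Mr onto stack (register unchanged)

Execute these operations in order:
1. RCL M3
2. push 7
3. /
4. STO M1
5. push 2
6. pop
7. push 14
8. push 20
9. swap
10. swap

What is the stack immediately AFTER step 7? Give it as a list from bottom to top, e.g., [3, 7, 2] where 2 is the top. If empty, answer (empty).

After op 1 (RCL M3): stack=[0] mem=[0,0,0,0]
After op 2 (push 7): stack=[0,7] mem=[0,0,0,0]
After op 3 (/): stack=[0] mem=[0,0,0,0]
After op 4 (STO M1): stack=[empty] mem=[0,0,0,0]
After op 5 (push 2): stack=[2] mem=[0,0,0,0]
After op 6 (pop): stack=[empty] mem=[0,0,0,0]
After op 7 (push 14): stack=[14] mem=[0,0,0,0]

[14]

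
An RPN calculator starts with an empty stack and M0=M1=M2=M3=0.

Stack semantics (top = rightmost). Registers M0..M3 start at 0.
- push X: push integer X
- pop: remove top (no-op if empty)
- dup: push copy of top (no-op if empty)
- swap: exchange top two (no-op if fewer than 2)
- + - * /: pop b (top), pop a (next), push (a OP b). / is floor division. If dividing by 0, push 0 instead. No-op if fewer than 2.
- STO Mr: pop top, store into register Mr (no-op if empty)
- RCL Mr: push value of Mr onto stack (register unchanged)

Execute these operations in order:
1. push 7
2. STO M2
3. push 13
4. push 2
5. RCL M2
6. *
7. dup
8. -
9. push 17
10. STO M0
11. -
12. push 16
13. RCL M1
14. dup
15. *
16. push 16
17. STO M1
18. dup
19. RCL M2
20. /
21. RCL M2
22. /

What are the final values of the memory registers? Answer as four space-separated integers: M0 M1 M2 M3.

After op 1 (push 7): stack=[7] mem=[0,0,0,0]
After op 2 (STO M2): stack=[empty] mem=[0,0,7,0]
After op 3 (push 13): stack=[13] mem=[0,0,7,0]
After op 4 (push 2): stack=[13,2] mem=[0,0,7,0]
After op 5 (RCL M2): stack=[13,2,7] mem=[0,0,7,0]
After op 6 (*): stack=[13,14] mem=[0,0,7,0]
After op 7 (dup): stack=[13,14,14] mem=[0,0,7,0]
After op 8 (-): stack=[13,0] mem=[0,0,7,0]
After op 9 (push 17): stack=[13,0,17] mem=[0,0,7,0]
After op 10 (STO M0): stack=[13,0] mem=[17,0,7,0]
After op 11 (-): stack=[13] mem=[17,0,7,0]
After op 12 (push 16): stack=[13,16] mem=[17,0,7,0]
After op 13 (RCL M1): stack=[13,16,0] mem=[17,0,7,0]
After op 14 (dup): stack=[13,16,0,0] mem=[17,0,7,0]
After op 15 (*): stack=[13,16,0] mem=[17,0,7,0]
After op 16 (push 16): stack=[13,16,0,16] mem=[17,0,7,0]
After op 17 (STO M1): stack=[13,16,0] mem=[17,16,7,0]
After op 18 (dup): stack=[13,16,0,0] mem=[17,16,7,0]
After op 19 (RCL M2): stack=[13,16,0,0,7] mem=[17,16,7,0]
After op 20 (/): stack=[13,16,0,0] mem=[17,16,7,0]
After op 21 (RCL M2): stack=[13,16,0,0,7] mem=[17,16,7,0]
After op 22 (/): stack=[13,16,0,0] mem=[17,16,7,0]

Answer: 17 16 7 0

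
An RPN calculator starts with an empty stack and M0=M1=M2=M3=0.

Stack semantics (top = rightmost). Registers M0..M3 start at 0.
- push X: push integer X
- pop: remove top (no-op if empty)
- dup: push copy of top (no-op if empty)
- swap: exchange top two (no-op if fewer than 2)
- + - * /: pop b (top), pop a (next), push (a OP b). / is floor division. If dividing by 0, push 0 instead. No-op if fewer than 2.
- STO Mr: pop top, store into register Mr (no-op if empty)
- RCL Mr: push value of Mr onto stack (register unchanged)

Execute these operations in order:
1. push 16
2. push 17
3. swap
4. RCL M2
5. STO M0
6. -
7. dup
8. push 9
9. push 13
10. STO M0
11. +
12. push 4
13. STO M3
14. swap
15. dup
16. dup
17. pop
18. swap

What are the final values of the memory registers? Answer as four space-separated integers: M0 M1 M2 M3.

Answer: 13 0 0 4

Derivation:
After op 1 (push 16): stack=[16] mem=[0,0,0,0]
After op 2 (push 17): stack=[16,17] mem=[0,0,0,0]
After op 3 (swap): stack=[17,16] mem=[0,0,0,0]
After op 4 (RCL M2): stack=[17,16,0] mem=[0,0,0,0]
After op 5 (STO M0): stack=[17,16] mem=[0,0,0,0]
After op 6 (-): stack=[1] mem=[0,0,0,0]
After op 7 (dup): stack=[1,1] mem=[0,0,0,0]
After op 8 (push 9): stack=[1,1,9] mem=[0,0,0,0]
After op 9 (push 13): stack=[1,1,9,13] mem=[0,0,0,0]
After op 10 (STO M0): stack=[1,1,9] mem=[13,0,0,0]
After op 11 (+): stack=[1,10] mem=[13,0,0,0]
After op 12 (push 4): stack=[1,10,4] mem=[13,0,0,0]
After op 13 (STO M3): stack=[1,10] mem=[13,0,0,4]
After op 14 (swap): stack=[10,1] mem=[13,0,0,4]
After op 15 (dup): stack=[10,1,1] mem=[13,0,0,4]
After op 16 (dup): stack=[10,1,1,1] mem=[13,0,0,4]
After op 17 (pop): stack=[10,1,1] mem=[13,0,0,4]
After op 18 (swap): stack=[10,1,1] mem=[13,0,0,4]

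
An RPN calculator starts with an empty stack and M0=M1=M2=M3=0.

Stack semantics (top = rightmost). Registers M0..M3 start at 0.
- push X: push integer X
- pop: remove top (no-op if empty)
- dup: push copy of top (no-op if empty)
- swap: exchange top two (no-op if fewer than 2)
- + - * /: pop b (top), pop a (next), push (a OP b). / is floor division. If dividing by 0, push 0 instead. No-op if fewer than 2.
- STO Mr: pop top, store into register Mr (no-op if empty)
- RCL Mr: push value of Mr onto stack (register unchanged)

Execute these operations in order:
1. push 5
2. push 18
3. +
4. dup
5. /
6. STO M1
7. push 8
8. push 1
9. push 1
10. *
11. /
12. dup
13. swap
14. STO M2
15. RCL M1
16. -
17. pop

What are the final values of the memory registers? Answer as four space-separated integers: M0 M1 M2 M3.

After op 1 (push 5): stack=[5] mem=[0,0,0,0]
After op 2 (push 18): stack=[5,18] mem=[0,0,0,0]
After op 3 (+): stack=[23] mem=[0,0,0,0]
After op 4 (dup): stack=[23,23] mem=[0,0,0,0]
After op 5 (/): stack=[1] mem=[0,0,0,0]
After op 6 (STO M1): stack=[empty] mem=[0,1,0,0]
After op 7 (push 8): stack=[8] mem=[0,1,0,0]
After op 8 (push 1): stack=[8,1] mem=[0,1,0,0]
After op 9 (push 1): stack=[8,1,1] mem=[0,1,0,0]
After op 10 (*): stack=[8,1] mem=[0,1,0,0]
After op 11 (/): stack=[8] mem=[0,1,0,0]
After op 12 (dup): stack=[8,8] mem=[0,1,0,0]
After op 13 (swap): stack=[8,8] mem=[0,1,0,0]
After op 14 (STO M2): stack=[8] mem=[0,1,8,0]
After op 15 (RCL M1): stack=[8,1] mem=[0,1,8,0]
After op 16 (-): stack=[7] mem=[0,1,8,0]
After op 17 (pop): stack=[empty] mem=[0,1,8,0]

Answer: 0 1 8 0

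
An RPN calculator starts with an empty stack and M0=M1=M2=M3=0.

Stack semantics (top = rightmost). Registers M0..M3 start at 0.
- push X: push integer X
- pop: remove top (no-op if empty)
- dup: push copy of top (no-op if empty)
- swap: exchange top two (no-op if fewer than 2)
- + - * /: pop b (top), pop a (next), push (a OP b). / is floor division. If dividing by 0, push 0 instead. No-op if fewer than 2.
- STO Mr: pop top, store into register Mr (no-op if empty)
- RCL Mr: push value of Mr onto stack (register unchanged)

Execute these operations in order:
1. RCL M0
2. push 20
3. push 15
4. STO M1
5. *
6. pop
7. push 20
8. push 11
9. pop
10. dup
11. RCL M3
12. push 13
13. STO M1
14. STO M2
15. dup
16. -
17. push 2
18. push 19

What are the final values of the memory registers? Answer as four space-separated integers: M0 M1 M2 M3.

Answer: 0 13 0 0

Derivation:
After op 1 (RCL M0): stack=[0] mem=[0,0,0,0]
After op 2 (push 20): stack=[0,20] mem=[0,0,0,0]
After op 3 (push 15): stack=[0,20,15] mem=[0,0,0,0]
After op 4 (STO M1): stack=[0,20] mem=[0,15,0,0]
After op 5 (*): stack=[0] mem=[0,15,0,0]
After op 6 (pop): stack=[empty] mem=[0,15,0,0]
After op 7 (push 20): stack=[20] mem=[0,15,0,0]
After op 8 (push 11): stack=[20,11] mem=[0,15,0,0]
After op 9 (pop): stack=[20] mem=[0,15,0,0]
After op 10 (dup): stack=[20,20] mem=[0,15,0,0]
After op 11 (RCL M3): stack=[20,20,0] mem=[0,15,0,0]
After op 12 (push 13): stack=[20,20,0,13] mem=[0,15,0,0]
After op 13 (STO M1): stack=[20,20,0] mem=[0,13,0,0]
After op 14 (STO M2): stack=[20,20] mem=[0,13,0,0]
After op 15 (dup): stack=[20,20,20] mem=[0,13,0,0]
After op 16 (-): stack=[20,0] mem=[0,13,0,0]
After op 17 (push 2): stack=[20,0,2] mem=[0,13,0,0]
After op 18 (push 19): stack=[20,0,2,19] mem=[0,13,0,0]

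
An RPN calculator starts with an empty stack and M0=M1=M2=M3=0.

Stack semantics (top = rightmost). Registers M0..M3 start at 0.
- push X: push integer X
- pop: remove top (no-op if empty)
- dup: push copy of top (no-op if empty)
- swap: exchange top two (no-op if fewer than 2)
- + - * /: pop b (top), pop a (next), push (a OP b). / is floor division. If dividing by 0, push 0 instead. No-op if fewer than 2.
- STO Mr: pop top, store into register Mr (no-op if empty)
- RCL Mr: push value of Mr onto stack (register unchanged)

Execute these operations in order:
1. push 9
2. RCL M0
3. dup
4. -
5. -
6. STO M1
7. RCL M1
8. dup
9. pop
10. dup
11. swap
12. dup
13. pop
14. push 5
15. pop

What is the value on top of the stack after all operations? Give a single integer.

Answer: 9

Derivation:
After op 1 (push 9): stack=[9] mem=[0,0,0,0]
After op 2 (RCL M0): stack=[9,0] mem=[0,0,0,0]
After op 3 (dup): stack=[9,0,0] mem=[0,0,0,0]
After op 4 (-): stack=[9,0] mem=[0,0,0,0]
After op 5 (-): stack=[9] mem=[0,0,0,0]
After op 6 (STO M1): stack=[empty] mem=[0,9,0,0]
After op 7 (RCL M1): stack=[9] mem=[0,9,0,0]
After op 8 (dup): stack=[9,9] mem=[0,9,0,0]
After op 9 (pop): stack=[9] mem=[0,9,0,0]
After op 10 (dup): stack=[9,9] mem=[0,9,0,0]
After op 11 (swap): stack=[9,9] mem=[0,9,0,0]
After op 12 (dup): stack=[9,9,9] mem=[0,9,0,0]
After op 13 (pop): stack=[9,9] mem=[0,9,0,0]
After op 14 (push 5): stack=[9,9,5] mem=[0,9,0,0]
After op 15 (pop): stack=[9,9] mem=[0,9,0,0]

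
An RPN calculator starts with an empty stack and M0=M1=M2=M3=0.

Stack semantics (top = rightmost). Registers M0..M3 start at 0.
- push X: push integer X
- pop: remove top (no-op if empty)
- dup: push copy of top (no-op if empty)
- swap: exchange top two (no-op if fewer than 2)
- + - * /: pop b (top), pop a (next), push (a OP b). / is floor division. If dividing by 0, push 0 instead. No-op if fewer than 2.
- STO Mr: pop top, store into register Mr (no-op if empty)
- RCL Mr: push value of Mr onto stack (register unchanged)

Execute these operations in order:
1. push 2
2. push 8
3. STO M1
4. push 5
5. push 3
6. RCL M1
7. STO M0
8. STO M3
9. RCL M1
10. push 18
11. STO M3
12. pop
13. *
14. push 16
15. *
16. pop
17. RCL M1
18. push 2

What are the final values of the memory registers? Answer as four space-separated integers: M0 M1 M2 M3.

After op 1 (push 2): stack=[2] mem=[0,0,0,0]
After op 2 (push 8): stack=[2,8] mem=[0,0,0,0]
After op 3 (STO M1): stack=[2] mem=[0,8,0,0]
After op 4 (push 5): stack=[2,5] mem=[0,8,0,0]
After op 5 (push 3): stack=[2,5,3] mem=[0,8,0,0]
After op 6 (RCL M1): stack=[2,5,3,8] mem=[0,8,0,0]
After op 7 (STO M0): stack=[2,5,3] mem=[8,8,0,0]
After op 8 (STO M3): stack=[2,5] mem=[8,8,0,3]
After op 9 (RCL M1): stack=[2,5,8] mem=[8,8,0,3]
After op 10 (push 18): stack=[2,5,8,18] mem=[8,8,0,3]
After op 11 (STO M3): stack=[2,5,8] mem=[8,8,0,18]
After op 12 (pop): stack=[2,5] mem=[8,8,0,18]
After op 13 (*): stack=[10] mem=[8,8,0,18]
After op 14 (push 16): stack=[10,16] mem=[8,8,0,18]
After op 15 (*): stack=[160] mem=[8,8,0,18]
After op 16 (pop): stack=[empty] mem=[8,8,0,18]
After op 17 (RCL M1): stack=[8] mem=[8,8,0,18]
After op 18 (push 2): stack=[8,2] mem=[8,8,0,18]

Answer: 8 8 0 18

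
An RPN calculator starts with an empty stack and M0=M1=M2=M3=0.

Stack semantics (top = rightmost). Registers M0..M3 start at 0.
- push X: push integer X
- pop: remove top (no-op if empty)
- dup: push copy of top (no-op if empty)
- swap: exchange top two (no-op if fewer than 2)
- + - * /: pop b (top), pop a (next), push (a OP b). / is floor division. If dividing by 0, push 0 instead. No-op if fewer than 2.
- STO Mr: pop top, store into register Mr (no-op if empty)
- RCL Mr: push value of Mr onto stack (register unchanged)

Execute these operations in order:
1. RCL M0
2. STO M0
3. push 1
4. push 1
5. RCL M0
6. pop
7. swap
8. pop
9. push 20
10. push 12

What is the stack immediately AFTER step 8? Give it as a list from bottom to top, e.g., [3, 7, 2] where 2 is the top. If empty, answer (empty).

After op 1 (RCL M0): stack=[0] mem=[0,0,0,0]
After op 2 (STO M0): stack=[empty] mem=[0,0,0,0]
After op 3 (push 1): stack=[1] mem=[0,0,0,0]
After op 4 (push 1): stack=[1,1] mem=[0,0,0,0]
After op 5 (RCL M0): stack=[1,1,0] mem=[0,0,0,0]
After op 6 (pop): stack=[1,1] mem=[0,0,0,0]
After op 7 (swap): stack=[1,1] mem=[0,0,0,0]
After op 8 (pop): stack=[1] mem=[0,0,0,0]

[1]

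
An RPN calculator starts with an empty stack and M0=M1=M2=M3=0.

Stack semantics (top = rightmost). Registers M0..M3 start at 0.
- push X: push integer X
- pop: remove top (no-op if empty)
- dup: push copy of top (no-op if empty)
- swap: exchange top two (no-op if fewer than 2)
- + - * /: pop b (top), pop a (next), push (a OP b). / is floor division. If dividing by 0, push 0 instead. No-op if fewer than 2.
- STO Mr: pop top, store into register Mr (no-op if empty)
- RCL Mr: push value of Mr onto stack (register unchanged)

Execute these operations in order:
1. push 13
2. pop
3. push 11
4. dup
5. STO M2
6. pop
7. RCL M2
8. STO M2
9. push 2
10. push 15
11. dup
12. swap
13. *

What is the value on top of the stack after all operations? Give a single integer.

Answer: 225

Derivation:
After op 1 (push 13): stack=[13] mem=[0,0,0,0]
After op 2 (pop): stack=[empty] mem=[0,0,0,0]
After op 3 (push 11): stack=[11] mem=[0,0,0,0]
After op 4 (dup): stack=[11,11] mem=[0,0,0,0]
After op 5 (STO M2): stack=[11] mem=[0,0,11,0]
After op 6 (pop): stack=[empty] mem=[0,0,11,0]
After op 7 (RCL M2): stack=[11] mem=[0,0,11,0]
After op 8 (STO M2): stack=[empty] mem=[0,0,11,0]
After op 9 (push 2): stack=[2] mem=[0,0,11,0]
After op 10 (push 15): stack=[2,15] mem=[0,0,11,0]
After op 11 (dup): stack=[2,15,15] mem=[0,0,11,0]
After op 12 (swap): stack=[2,15,15] mem=[0,0,11,0]
After op 13 (*): stack=[2,225] mem=[0,0,11,0]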